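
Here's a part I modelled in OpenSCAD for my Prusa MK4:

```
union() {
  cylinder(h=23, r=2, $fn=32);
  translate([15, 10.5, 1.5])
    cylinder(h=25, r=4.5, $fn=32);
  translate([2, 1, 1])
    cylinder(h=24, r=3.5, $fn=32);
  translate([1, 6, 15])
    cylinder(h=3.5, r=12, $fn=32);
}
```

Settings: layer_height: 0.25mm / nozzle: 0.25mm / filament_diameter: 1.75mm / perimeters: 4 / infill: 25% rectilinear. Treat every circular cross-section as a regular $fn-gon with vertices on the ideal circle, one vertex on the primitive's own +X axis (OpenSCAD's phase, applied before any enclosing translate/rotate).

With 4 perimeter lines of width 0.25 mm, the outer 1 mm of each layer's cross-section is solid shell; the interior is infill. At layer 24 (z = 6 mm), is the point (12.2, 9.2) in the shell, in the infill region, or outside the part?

infill

At z = 6 mm: the r=2 cylinder gives a regular 32-gon of circumradius 2 (constant along its height); the cylinder at (15, 10.5): section is a regular 32-gon, circumradius r=4.5; the r=3.5 cylinder at (2, 1) contributes a regular 32-gon of circumradius 3.5; the cylinder at (1, 6) is not intersected at this z (z outside [15, 18.5]); Taking the union: the regions partially overlap (shared area 10.39 mm²), so overlapping operands fuse into one piece — 2 connected regions. Overall, the cross-section has 2 separate islands. The nearest boundary edge runs (11.26, 8.00)→(10.84, 8.78); distance from the point to it = 1.40 mm. (Shell/infill is judged within the island containing the point — the largest one.) The point is inside the cross-section and 1.40 mm from the nearest boundary — more than the 1 mm shell width (4 × 0.25), so it's in the infill interior.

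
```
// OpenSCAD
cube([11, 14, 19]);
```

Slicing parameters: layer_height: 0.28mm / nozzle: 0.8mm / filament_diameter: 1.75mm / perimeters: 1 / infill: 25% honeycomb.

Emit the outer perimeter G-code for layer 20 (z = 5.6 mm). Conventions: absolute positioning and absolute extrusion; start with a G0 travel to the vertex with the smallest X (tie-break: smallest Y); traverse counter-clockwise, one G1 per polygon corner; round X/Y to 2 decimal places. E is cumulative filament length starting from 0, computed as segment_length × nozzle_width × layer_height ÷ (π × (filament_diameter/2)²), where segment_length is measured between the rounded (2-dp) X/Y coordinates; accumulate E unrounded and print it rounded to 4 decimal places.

G0 X0.00 Y0.00 Z5.60
G1 X11.00 Y0.00 E1.0244
G1 X11.00 Y14.00 E2.3282
G1 X0.00 Y14.00 E3.3526
G1 X0.00 Y0.00 E4.6564

At z = 5.6 mm: the 11×14 cube contributes its full rectangle. The outline is a single polygon with 4 vertices. Extrusion per mm of travel: 0.8 × 0.28 / (π × 0.875²) = 0.093128. Accumulating E over each segment gives final E = 4.6564.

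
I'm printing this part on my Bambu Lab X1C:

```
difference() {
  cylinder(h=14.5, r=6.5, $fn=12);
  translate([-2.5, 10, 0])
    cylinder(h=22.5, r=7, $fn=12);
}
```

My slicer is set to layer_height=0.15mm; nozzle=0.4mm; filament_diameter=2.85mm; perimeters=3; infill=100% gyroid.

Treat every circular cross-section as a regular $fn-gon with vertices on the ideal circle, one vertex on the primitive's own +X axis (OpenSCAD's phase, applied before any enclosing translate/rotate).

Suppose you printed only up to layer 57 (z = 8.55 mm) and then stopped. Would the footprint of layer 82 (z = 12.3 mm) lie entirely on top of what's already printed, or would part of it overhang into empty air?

entirely on top

Compare the two slices. At z = 8.55: the r=6.5 cylinder gives a regular 12-gon of circumradius 6.5 (constant along its height) (area = (12/2)·6.500²·sin(360°/12) = 126.75 mm²); the r=7 cylinder at (-2.5, 10) contributes a regular 12-gon of circumradius 7 (area = (12/2)·7.000²·sin(360°/12) = 147.00 mm²); Taking the first minus the rest: starting from the r=6.5 cylinder (126.75 mm²), the r=7 cylinder at (-2.5, 10) partially overlaps it — only the 16.01 mm² overlap (of its 147.00 mm²) is removed, clipping the outline — area = 110.74 mm². At z = 12.3: the r=6.5 cylinder gives a regular 12-gon of circumradius 6.5 (constant along its height) (area = (12/2)·6.500²·sin(360°/12) = 126.75 mm²); the cylinder at (-2.5, 10): section is a regular 12-gon, circumradius r=7 (area = (12/2)·7.000²·sin(360°/12) = 147.00 mm²); Taking the first minus the rest: starting from the r=6.5 cylinder (126.75 mm²), the r=7 cylinder at (-2.5, 10) partially overlaps it — only the 16.01 mm² overlap (of its 147.00 mm²) is removed, clipping the outline — area = 110.74 mm². Checking containment: the cross-section at z = 12.3 is a subset of the cross-section at z = 8.55.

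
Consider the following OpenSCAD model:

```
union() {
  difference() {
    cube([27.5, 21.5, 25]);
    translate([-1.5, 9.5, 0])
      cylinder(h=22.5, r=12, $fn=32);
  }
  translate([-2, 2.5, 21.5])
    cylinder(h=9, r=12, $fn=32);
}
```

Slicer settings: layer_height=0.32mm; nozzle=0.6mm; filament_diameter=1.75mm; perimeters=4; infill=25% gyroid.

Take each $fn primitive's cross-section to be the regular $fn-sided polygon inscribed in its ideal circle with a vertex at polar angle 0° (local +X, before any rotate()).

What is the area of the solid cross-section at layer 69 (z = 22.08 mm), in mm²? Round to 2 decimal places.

At z = 22.08 mm: the 27.5×21.5 cube contributes its full rectangle (area 591.25 mm²); the r=12 cylinder at (-1.5, 9.5) gives a regular 32-gon of circumradius 12 (constant along its height) (area = (32/2)·12.000²·sin(360°/32) = 449.49 mm²); Taking the first minus the rest: starting from the 27.5×21.5 cube (591.25 mm²), the r=12 cylinder at (-1.5, 9.5) partially overlaps it — only the 180.40 mm² overlap (of its 449.49 mm²) is removed, clipping the outline — area = 410.85 mm²; the r=12 cylinder at (-2, 2.5) contributes a regular 32-gon of circumradius 12 (area = (32/2)·12.000²·sin(360°/32) = 449.49 mm²); Combining (union): the regions partially overlap — summed areas 860.34 mm² minus the doubly-counted overlap 9.25 mm² gives 851.09 mm² — area = 851.09 mm². Overall, the cross-section is a single solid region. Net area = 851.09 mm².

851.09 mm²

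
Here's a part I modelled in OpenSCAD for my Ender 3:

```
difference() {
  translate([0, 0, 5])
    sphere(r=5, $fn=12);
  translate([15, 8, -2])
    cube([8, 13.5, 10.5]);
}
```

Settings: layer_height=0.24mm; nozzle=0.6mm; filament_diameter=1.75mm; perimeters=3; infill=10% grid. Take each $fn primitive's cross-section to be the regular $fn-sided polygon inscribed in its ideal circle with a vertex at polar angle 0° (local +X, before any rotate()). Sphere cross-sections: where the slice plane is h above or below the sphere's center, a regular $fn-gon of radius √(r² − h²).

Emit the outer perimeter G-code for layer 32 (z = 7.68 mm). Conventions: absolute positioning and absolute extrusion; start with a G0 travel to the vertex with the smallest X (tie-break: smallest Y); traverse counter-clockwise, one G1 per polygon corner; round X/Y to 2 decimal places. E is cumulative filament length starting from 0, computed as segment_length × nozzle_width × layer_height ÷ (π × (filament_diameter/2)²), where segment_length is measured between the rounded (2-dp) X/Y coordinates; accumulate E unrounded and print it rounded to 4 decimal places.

At z = 7.68 mm: the sphere: section is a regular 12-gon, circumradius = √(r²−h²) = √(5²−2.68²) = 4.221; the 8×13.5 cube at (15, 8) contributes its full rectangle; After the difference (first − rest): starting from the r=5 sphere, the 8×13.5 cube at (15, 8) misses the remaining region (no effect) — 1 connected region. The outline is a single polygon with 12 vertices. Extrusion per mm of travel: 0.6 × 0.24 / (π × 0.875²) = 0.059868. Accumulating E over each segment gives final E = 1.5705.

G0 X-4.22 Y0.00 Z7.68
G1 X-3.66 Y-2.11 E0.1307
G1 X-2.11 Y-3.66 E0.2619
G1 X0.00 Y-4.22 E0.3926
G1 X2.11 Y-3.66 E0.5233
G1 X3.66 Y-2.11 E0.6546
G1 X4.22 Y0.00 E0.7852
G1 X3.66 Y2.11 E0.9159
G1 X2.11 Y3.66 E1.0472
G1 X0.00 Y4.22 E1.1779
G1 X-2.11 Y3.66 E1.3086
G1 X-3.66 Y2.11 E1.4398
G1 X-4.22 Y0.00 E1.5705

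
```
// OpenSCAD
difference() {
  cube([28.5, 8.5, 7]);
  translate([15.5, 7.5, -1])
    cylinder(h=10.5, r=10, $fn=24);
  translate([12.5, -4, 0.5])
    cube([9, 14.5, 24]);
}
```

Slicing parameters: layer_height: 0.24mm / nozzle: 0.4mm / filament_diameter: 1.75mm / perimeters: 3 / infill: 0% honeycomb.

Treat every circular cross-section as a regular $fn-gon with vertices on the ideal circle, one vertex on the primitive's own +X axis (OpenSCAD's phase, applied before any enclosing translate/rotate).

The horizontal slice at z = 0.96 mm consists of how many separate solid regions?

At z = 0.96 mm: the 28.5×8.5 cube contributes its full rectangle; the cylinder at (15.5, 7.5): section is a regular 24-gon, circumradius r=10; the cube at (12.5, -4) is present — its section is the full 9×14.5 rectangle; After the difference (first − rest): starting from the 28.5×8.5 cube, the r=10 cylinder at (15.5, 7.5) partially overlaps it — only the 153.34 mm² overlap (of its 310.58 mm²) is removed, clipping the outline; the 9×14.5 cube at (12.5, -4) misses the remaining region (no effect) — 2 connected regions. The result has 2 disconnected regions.

2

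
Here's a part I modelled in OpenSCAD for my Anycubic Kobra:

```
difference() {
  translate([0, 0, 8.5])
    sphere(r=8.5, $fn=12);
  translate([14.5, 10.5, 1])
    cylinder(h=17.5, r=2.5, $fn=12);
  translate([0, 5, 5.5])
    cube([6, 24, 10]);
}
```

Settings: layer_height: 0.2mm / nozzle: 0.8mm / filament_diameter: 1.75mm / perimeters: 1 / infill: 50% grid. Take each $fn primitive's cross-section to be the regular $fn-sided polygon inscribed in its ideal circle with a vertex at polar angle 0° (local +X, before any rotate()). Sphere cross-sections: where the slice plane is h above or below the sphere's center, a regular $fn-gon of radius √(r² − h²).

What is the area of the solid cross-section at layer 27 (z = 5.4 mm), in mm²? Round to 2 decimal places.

187.92 mm²

At z = 5.4 mm: the sphere: section is a regular 12-gon, circumradius = √(r²−h²) = √(8.5²−3.1²) = 7.915 (area = (12/2)·7.915²·sin(360°/12) = 187.92 mm²); the cylinder at (14.5, 10.5): section is a regular 12-gon, circumradius r=2.5 (area = (12/2)·2.500²·sin(360°/12) = 18.75 mm²); the cube at (0, 5) is not intersected at this z (z outside [5.5, 15.5]); Subtracting the remaining from the first: starting from the r=8.5 sphere (187.92 mm²), the r=2.5 cylinder at (14.5, 10.5) misses the remaining region (no effect) — area = 187.92 mm². Overall, the cross-section is a single solid region. Net area = 187.92 mm².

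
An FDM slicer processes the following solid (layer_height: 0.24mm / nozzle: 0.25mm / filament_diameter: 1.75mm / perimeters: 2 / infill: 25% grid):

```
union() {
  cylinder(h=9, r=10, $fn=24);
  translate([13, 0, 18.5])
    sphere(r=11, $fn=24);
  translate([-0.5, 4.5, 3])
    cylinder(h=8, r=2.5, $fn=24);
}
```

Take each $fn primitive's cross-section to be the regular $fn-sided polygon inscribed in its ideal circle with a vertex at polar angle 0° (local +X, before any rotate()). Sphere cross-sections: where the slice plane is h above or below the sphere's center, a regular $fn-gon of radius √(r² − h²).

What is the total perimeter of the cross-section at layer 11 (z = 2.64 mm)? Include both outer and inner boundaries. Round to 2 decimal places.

62.65 mm

At z = 2.64 mm: the cylinder: section is a regular 24-gon, circumradius r=10 (perimeter = 2·24·10.000·sin(180°/24) = 62.65 mm); the sphere at (13, 0) is absent (|z−center|=15.860 > r=11); the cylinder at (-0.5, 4.5) does not reach this height (z outside [3, 11]); Taking the union: only the r=10 cylinder is present, so the union is just that shape — boundary = 62.65 mm. Overall, the cross-section is a single solid region. Total boundary length (outer) = 62.65 mm.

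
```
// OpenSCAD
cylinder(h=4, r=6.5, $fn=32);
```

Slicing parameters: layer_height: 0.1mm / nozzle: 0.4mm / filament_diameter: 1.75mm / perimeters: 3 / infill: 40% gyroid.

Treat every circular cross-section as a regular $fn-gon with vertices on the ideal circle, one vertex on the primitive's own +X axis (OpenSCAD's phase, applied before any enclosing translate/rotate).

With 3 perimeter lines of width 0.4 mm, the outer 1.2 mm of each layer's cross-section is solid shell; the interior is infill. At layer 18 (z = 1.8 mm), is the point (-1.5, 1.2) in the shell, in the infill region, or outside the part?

At z = 1.8 mm: the r=6.5 cylinder contributes a regular 32-gon of circumradius 6.5. Overall, the cross-section is a single solid region. The nearest boundary edge runs (-4.60, 4.60)→(-5.40, 3.61); distance from the point to it = 4.55 mm. The point is inside the cross-section and 4.55 mm from the nearest boundary — more than the 1.2 mm shell width (3 × 0.4), so it's in the infill interior.

infill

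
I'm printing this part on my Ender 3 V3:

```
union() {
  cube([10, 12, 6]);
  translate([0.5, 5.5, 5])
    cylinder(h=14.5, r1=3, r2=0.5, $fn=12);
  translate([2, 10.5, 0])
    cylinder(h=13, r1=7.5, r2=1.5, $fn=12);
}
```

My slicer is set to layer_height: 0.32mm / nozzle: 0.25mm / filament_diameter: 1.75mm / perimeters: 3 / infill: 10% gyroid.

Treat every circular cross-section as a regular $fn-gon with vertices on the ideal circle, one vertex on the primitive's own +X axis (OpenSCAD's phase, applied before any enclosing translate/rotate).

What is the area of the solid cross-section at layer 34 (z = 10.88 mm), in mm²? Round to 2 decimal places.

At z = 10.88 mm: the cube is absent (z outside [0, 6]); the cone at (0.5, 5.5) contributes a regular 12-gon of circumradius 1.986 (interpolated between r1=3 and r2=0.5 at t=0.406) (area = (12/2)·1.986²·sin(360°/12) = 11.84 mm²); the cone at (2, 10.5): at t=0.837 of its height the radius interpolates to r₁+(r₂−r₁)t = 2.478, giving a regular 12-gon of that circumradius (area = (12/2)·2.478²·sin(360°/12) = 18.43 mm²); Combining (union): the 2 present regions are separate (no shared area or edge), so areas and boundary lengths simply add and each stays a separate island — area = 30.26 mm². Overall, the cross-section has 2 separate islands. Net area = 30.26 mm².

30.26 mm²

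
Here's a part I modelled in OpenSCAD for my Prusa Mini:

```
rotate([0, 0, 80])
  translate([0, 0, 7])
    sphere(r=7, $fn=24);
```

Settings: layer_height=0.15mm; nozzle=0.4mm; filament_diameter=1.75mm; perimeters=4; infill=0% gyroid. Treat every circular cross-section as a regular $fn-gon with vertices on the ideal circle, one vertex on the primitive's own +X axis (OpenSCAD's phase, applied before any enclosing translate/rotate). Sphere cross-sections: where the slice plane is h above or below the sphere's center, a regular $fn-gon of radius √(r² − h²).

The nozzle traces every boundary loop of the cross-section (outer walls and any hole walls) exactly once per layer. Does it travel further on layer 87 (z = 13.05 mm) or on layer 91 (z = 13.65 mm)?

Layer 87 (z = 13.05): the r=7 sphere slices to a regular 24-gon of circumradius 3.521 (√(r²−h²) with h=6.05 from center) (perimeter = 2·24·3.521·sin(180°/24) = 22.06 mm); (rotated 80° about Z; rotation is an isometry so areas/perimeters/island counts are preserved). So its perimeter = 22.06 mm. Layer 91 (z = 13.65): the sphere: section is a regular 24-gon, circumradius = √(r²−h²) = √(7²−6.65²) = 2.186 (perimeter = 2·24·2.186·sin(180°/24) = 13.69 mm); (whole slice rotated 80° about Z — lengths, areas and connectivity unchanged). So its perimeter = 13.69 mm. Layer 87 is larger (22.06 vs 13.69 mm).

layer 87 (z = 13.05 mm)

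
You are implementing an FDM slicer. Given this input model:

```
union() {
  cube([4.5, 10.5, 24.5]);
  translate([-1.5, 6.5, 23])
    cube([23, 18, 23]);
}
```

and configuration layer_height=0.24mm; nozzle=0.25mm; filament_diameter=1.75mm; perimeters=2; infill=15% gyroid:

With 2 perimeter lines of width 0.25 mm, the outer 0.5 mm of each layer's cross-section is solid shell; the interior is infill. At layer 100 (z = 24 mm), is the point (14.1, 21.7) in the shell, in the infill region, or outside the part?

At z = 24 mm: the 4.5×10.5 cube contributes its full rectangle; the cube at (-1.5, 6.5) is present — its section is the full 23×18 rectangle; Taking the union: the regions partially overlap (shared area 18.00 mm²), so overlapping operands fuse into one piece — 1 connected region. Overall, the cross-section is a single solid region. The nearest boundary edge runs (-1.50, 24.50)→(21.50, 24.50); distance from the point to it = 2.80 mm. The point is inside the cross-section and 2.80 mm from the nearest boundary — more than the 0.5 mm shell width (2 × 0.25), so it's in the infill interior.

infill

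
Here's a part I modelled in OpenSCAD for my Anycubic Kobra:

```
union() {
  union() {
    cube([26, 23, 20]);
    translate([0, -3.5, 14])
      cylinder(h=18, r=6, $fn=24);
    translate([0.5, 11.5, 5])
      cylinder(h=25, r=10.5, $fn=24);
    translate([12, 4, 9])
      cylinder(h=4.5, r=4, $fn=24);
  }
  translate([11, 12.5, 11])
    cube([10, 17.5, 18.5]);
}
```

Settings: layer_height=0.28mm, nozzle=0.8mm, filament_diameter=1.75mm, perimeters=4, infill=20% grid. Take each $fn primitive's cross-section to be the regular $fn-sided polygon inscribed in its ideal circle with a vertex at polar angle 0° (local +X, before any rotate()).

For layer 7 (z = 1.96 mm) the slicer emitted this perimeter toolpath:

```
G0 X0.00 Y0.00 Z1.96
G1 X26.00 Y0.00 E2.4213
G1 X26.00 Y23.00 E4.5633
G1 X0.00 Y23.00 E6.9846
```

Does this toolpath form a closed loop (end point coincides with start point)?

Start point (G0): (0.00, 0.00). End point (last G1): the path does not return to the start — open.

no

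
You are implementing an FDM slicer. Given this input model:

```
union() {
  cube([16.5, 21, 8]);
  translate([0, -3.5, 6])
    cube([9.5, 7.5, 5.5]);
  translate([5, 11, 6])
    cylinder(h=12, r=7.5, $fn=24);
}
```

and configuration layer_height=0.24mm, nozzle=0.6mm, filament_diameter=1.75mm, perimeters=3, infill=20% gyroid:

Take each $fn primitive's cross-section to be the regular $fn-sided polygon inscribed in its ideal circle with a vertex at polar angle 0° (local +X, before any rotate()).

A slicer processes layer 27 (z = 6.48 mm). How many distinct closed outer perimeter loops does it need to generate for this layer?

At z = 6.48 mm: the 16.5×21 cube contributes its full rectangle; the cube at (0, -3.5) is present — its section is the full 9.5×7.5 rectangle; the r=7.5 cylinder at (5, 11) gives a regular 24-gon of circumradius 7.5 (constant along its height); Taking the union: the regions partially overlap (shared area 193.86 mm²), so overlapping operands fuse into one piece — 1 connected region. The result has 1 disconnected region.

1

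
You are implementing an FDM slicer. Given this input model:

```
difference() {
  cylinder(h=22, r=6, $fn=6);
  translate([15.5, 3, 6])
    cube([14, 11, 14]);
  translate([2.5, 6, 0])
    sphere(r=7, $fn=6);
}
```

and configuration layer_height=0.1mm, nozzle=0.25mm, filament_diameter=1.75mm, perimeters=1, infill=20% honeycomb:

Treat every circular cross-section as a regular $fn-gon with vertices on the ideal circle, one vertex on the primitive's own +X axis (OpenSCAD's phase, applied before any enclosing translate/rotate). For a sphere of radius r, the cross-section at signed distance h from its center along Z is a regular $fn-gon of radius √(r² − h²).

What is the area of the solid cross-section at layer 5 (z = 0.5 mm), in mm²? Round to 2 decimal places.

57.19 mm²

At z = 0.5 mm: the r=6 cylinder contributes a regular 6-gon of circumradius 6 (area = (6/2)·6.000²·sin(360°/6) = 93.53 mm²); the cube at (15.5, 3) is not intersected at this z (z outside [6, 20]); the r=7 sphere at (2.5, 6) slices to a regular 6-gon of circumradius 6.982 (√(r²−h²) with h=0.5 from center) (area = (6/2)·6.982²·sin(360°/6) = 126.66 mm²); After the difference (first − rest): starting from the r=6 cylinder (93.53 mm²), the r=7 sphere at (2.5, 6) partially overlaps it — only the 36.34 mm² overlap (of its 126.66 mm²) is removed, clipping the outline — area = 57.19 mm². Overall, the cross-section is a single solid region. Net area = 57.19 mm².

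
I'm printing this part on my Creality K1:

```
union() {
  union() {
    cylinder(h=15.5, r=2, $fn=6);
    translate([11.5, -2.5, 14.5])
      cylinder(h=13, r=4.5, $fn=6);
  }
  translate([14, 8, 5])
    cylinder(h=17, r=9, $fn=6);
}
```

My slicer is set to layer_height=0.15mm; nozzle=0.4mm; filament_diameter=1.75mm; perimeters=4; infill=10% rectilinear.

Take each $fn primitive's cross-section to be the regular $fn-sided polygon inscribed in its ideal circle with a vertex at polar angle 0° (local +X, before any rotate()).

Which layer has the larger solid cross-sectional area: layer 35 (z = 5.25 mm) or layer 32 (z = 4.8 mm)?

Layer 35 (z = 5.25): the r=2 cylinder contributes a regular 6-gon of circumradius 2 (area = (6/2)·2.000²·sin(360°/6) = 10.39 mm²); the cylinder at (11.5, -2.5) is not intersected at this z (z outside [14.5, 27.5]); Combining (union): only the r=2 cylinder is present, so the union is just that shape — area = 10.39 mm²; the r=9 cylinder at (14, 8) contributes a regular 6-gon of circumradius 9 (area = (6/2)·9.000²·sin(360°/6) = 210.44 mm²); Combining (union): the 2 present regions are separate (no shared area or edge), so areas and boundary lengths simply add and each stays a separate island — area = 220.84 mm². So its area = 220.84 mm². Layer 32 (z = 4.8): the r=2 cylinder gives a regular 6-gon of circumradius 2 (constant along its height) (area = (6/2)·2.000²·sin(360°/6) = 10.39 mm²); the cylinder at (11.5, -2.5) is not intersected at this z (z outside [14.5, 27.5]); Combining (union): only the r=2 cylinder is present, so the union is just that shape — area = 10.39 mm²; the cylinder at (14, 8) is absent (z outside [5, 22]); Taking the union: only the result so far is present, so the union is just that shape — area = 10.39 mm². So its area = 10.39 mm². Layer 35 is larger (220.84 vs 10.39 mm²).

layer 35 (z = 5.25 mm)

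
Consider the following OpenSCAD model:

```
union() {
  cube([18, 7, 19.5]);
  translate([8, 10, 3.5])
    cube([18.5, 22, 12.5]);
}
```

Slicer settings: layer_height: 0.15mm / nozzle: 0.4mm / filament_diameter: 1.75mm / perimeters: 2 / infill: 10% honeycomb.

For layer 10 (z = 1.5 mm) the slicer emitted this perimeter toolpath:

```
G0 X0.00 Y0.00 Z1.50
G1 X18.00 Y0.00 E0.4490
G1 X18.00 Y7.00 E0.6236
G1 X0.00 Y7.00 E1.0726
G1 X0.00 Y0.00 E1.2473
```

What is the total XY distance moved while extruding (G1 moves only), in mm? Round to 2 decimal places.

50.00 mm

Sum the Euclidean lengths of each G1 segment: total = 50.00 mm.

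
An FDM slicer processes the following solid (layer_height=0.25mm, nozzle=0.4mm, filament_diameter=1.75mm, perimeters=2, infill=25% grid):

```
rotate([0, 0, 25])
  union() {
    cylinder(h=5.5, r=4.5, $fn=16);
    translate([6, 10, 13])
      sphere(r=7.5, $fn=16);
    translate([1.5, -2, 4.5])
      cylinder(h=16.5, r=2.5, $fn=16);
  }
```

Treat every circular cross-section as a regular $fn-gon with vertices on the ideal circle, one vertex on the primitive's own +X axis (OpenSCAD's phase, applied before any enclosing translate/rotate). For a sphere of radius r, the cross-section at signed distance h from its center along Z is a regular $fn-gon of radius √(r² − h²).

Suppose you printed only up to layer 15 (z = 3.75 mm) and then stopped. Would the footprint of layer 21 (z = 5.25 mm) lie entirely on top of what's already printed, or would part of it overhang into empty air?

part overhangs

Compare the two slices. At z = 3.75: the r=4.5 cylinder contributes a regular 16-gon of circumradius 4.5 (area = (16/2)·4.500²·sin(360°/16) = 61.99 mm²); the sphere at (6, 10) is absent (|z−center|=9.250 > r=7.5); the cylinder at (1.5, -2) is absent (z outside [4.5, 21]); Merging all regions: only the r=4.5 cylinder is present, so the union is just that shape — area = 61.99 mm²; (whole slice rotated 25° about Z — lengths, areas and connectivity unchanged). At z = 5.25: the r=4.5 cylinder gives a regular 16-gon of circumradius 4.5 (constant along its height) (area = (16/2)·4.500²·sin(360°/16) = 61.99 mm²); the sphere at (6, 10) is not intersected at this z (|z−center|=7.750 > r=7.5); the r=2.5 cylinder at (1.5, -2) contributes a regular 16-gon of circumradius 2.5 (area = (16/2)·2.500²·sin(360°/16) = 19.13 mm²); Taking the union: the regions partially overlap — summed areas 81.13 mm² minus the doubly-counted overlap 17.63 mm² gives 63.50 mm² — area = 63.50 mm²; (rotated 25° about Z; rotation is an isometry so areas/perimeters/island counts are preserved). Checking containment: at z = 5.25 the cross-section extends beyond the z = 3.75 cross-section by about 1.51 mm².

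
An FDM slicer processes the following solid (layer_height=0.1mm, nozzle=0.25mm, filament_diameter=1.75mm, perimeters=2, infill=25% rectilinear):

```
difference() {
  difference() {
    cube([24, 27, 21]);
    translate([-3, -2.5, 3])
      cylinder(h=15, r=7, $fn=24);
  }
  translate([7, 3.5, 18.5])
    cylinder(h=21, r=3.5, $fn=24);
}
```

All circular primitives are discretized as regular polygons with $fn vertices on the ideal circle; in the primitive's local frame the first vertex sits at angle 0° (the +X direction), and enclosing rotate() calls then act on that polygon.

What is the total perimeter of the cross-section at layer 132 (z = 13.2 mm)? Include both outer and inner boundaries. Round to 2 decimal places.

100.03 mm

At z = 13.2 mm: the cube is present — its section is the full 24×27 rectangle (perimeter 102.00 mm); the r=7 cylinder at (-3, -2.5) gives a regular 24-gon of circumradius 7 (constant along its height) (perimeter = 2·24·7.000·sin(180°/24) = 43.86 mm); Taking the first minus the rest: starting from the 24×27 cube, the r=7 cylinder at (-3, -2.5) partially overlaps it — only the 8.32 mm² overlap (of its 152.19 mm²) is removed, clipping the outline — boundary = 100.03 mm; the cylinder at (7, 3.5) is absent (z outside [18.5, 39.5]); Subtracting the remaining from the first: none of the subtracted shapes is present at this height, so that combined region is unchanged — boundary = 100.03 mm. Overall, the cross-section is a single solid region. Total boundary length (outer) = 100.03 mm.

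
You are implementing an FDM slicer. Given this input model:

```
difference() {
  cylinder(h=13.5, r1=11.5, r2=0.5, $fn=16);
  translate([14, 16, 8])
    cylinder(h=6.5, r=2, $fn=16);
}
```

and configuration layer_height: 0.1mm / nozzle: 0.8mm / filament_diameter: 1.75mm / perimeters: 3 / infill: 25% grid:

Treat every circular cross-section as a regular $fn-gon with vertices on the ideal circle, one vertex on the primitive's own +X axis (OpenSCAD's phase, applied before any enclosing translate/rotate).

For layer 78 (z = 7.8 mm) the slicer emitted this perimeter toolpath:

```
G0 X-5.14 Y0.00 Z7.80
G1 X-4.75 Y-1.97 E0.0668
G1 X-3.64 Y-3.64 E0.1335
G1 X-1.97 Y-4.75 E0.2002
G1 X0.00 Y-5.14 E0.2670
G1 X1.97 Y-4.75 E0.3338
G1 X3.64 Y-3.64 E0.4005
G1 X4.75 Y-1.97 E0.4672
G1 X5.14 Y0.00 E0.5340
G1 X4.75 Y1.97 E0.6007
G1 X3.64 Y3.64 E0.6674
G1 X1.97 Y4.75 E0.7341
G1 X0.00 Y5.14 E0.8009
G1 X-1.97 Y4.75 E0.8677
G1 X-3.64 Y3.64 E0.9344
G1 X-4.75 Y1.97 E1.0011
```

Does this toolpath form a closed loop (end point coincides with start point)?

Start point (G0): (-5.14, 0.00). End point (last G1): the path does not return to the start — open.

no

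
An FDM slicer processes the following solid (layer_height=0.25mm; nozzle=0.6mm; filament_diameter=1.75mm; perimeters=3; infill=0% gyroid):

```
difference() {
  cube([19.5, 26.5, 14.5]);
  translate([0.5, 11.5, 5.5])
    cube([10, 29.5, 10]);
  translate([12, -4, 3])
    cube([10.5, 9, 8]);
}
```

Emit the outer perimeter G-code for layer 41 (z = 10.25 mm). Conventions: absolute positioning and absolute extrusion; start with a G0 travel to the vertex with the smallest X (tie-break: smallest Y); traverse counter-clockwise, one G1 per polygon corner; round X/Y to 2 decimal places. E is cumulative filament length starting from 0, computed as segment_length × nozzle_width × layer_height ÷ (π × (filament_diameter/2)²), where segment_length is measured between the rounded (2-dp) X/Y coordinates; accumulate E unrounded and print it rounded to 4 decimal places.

At z = 10.25 mm: the cube (footprint 19.5×26.5) is included at this height; the 10×29.5 cube at (0.5, 11.5) contributes its full rectangle; the cube at (12, -4) (footprint 10.5×9) is included at this height; Subtracting the remaining from the first: starting from the 19.5×26.5 cube, the 10×29.5 cube at (0.5, 11.5) partially overlaps it — only the 150.00 mm² overlap (of its 295.00 mm²) is removed, clipping the outline; the 10.5×9 cube at (12, -4) partially overlaps it — only the 37.50 mm² overlap (of its 94.50 mm²) is removed, clipping the outline — 1 connected region. The outline is a single polygon with 10 vertices. Extrusion per mm of travel: 0.6 × 0.25 / (π × 0.875²) = 0.062363. Accumulating E over each segment gives final E = 7.6083.

G0 X0.00 Y0.00 Z10.25
G1 X12.00 Y0.00 E0.7484
G1 X12.00 Y5.00 E1.0602
G1 X19.50 Y5.00 E1.5279
G1 X19.50 Y26.50 E2.8687
G1 X10.50 Y26.50 E3.4300
G1 X10.50 Y11.50 E4.3654
G1 X0.50 Y11.50 E4.9890
G1 X0.50 Y26.50 E5.9245
G1 X0.00 Y26.50 E5.9556
G1 X0.00 Y0.00 E7.6083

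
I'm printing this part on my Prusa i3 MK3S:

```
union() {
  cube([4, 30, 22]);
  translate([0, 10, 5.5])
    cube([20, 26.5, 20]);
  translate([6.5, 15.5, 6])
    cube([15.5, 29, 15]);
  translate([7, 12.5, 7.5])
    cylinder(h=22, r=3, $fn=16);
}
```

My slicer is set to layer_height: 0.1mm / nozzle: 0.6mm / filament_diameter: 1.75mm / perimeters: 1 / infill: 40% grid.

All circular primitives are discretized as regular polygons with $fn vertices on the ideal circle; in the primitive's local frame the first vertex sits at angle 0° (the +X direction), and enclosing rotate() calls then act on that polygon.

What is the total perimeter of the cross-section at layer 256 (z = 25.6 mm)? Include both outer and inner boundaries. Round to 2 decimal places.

At z = 25.6 mm: the cube does not reach this height (z outside [0, 22]); the cube at (0, 10) does not reach this height (z outside [5.5, 25.5]); the cube at (6.5, 15.5) does not reach this height (z outside [6, 21]); the r=3 cylinder at (7, 12.5) gives a regular 16-gon of circumradius 3 (constant along its height) (perimeter = 2·16·3.000·sin(180°/16) = 18.73 mm); Merging all regions: only the r=3 cylinder at (7, 12.5) is present, so the union is just that shape — boundary = 18.73 mm. Overall, the cross-section is a single solid region. Total boundary length (outer) = 18.73 mm.

18.73 mm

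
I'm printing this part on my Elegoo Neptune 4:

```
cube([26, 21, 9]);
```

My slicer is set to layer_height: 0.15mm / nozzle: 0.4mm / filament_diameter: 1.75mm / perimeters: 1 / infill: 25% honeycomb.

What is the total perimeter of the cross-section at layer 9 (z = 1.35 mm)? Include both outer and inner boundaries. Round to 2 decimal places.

94.00 mm

At z = 1.35 mm: the cube is present — its section is the full 26×21 rectangle (perimeter 94.00 mm). Overall, the cross-section is a single solid region. Total boundary length (outer) = 94.00 mm.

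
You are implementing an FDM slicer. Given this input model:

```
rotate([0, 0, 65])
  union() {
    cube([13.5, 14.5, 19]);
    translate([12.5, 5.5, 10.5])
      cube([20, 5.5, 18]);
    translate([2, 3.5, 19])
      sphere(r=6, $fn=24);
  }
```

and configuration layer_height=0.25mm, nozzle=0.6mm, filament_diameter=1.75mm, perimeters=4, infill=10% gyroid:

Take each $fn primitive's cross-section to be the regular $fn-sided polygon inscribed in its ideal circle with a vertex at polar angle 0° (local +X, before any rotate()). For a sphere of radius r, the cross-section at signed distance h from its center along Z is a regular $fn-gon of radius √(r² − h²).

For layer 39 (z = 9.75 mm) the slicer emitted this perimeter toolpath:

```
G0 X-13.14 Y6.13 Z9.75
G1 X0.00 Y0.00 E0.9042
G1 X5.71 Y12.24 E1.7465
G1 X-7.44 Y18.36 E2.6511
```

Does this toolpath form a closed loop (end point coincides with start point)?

Start point (G0): (-13.14, 6.13). End point (last G1): the path does not return to the start — open.

no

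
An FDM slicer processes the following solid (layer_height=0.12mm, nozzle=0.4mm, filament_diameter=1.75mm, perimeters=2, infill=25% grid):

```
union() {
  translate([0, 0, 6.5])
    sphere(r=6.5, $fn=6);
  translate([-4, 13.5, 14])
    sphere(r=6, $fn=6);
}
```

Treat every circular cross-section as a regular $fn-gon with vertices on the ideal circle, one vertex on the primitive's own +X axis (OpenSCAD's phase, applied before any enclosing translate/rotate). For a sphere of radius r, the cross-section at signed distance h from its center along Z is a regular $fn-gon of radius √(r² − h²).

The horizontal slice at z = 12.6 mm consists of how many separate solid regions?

2

At z = 12.6 mm: the sphere: section is a regular 6-gon, circumradius = √(r²−h²) = √(6.5²−6.1²) = 2.245; the r=6 sphere at (-4, 13.5) slices to a regular 6-gon of circumradius 5.834 (√(r²−h²) with h=1.4 from center); Taking the union: the 2 present regions are separate (no shared area or edge), so areas and boundary lengths simply add and each stays a separate island — 2 connected regions. The result has 2 disconnected regions.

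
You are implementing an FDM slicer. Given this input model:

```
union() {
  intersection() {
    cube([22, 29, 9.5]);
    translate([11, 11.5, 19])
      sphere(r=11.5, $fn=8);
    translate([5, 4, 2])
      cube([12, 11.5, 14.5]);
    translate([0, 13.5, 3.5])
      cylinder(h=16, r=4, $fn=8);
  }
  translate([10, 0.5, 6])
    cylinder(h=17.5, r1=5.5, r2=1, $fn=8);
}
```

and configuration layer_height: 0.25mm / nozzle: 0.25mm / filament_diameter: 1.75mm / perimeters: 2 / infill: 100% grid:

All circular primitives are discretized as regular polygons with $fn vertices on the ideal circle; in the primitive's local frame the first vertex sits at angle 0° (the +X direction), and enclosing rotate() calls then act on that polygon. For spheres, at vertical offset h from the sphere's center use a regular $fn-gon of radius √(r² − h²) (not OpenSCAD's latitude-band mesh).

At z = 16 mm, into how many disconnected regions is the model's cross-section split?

At z = 16 mm: the cube does not reach this height (z outside [0, 9.5]); the r=11.5 sphere at (11, 11.5) slices to a regular 8-gon of circumradius 11.102 (√(r²−h²) with h=3 from center); the 12×11.5 cube at (5, 4) contributes its full rectangle; the r=4 cylinder at (0, 13.5) contributes a regular 8-gon of circumradius 4; Taking the intersection: at least one operand is absent at this height, so nothing remains; the cone at (10, 0.5) contributes a regular 8-gon of circumradius 2.929 (interpolated between r1=5.5 and r2=1 at t=0.571); Combining (union): only the cone at (10, 0.5) is present, so the union is just that shape — 1 connected region. The result has 1 disconnected region.

1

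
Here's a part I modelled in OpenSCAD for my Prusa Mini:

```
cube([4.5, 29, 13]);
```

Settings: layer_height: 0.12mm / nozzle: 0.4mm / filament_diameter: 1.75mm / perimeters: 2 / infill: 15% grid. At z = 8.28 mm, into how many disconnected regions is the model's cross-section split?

At z = 8.28 mm: the cube (footprint 4.5×29) is included at this height. The result has 1 disconnected region.

1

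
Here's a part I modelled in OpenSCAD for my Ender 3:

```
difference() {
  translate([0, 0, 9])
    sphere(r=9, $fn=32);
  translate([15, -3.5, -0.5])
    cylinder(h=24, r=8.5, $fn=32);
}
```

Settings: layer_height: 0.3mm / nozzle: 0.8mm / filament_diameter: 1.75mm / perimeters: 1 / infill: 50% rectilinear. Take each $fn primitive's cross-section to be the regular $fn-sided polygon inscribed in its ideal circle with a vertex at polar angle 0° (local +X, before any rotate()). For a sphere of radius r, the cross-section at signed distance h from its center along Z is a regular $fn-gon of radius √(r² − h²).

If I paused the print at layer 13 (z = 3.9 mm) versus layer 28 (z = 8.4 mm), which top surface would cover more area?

Layer 13 (z = 3.9): the r=9 sphere slices to a regular 32-gon of circumradius 7.416 (√(r²−h²) with h=5.1 from center) (area = (32/2)·7.416²·sin(360°/32) = 171.65 mm²); the r=8.5 cylinder at (15, -3.5) contributes a regular 32-gon of circumradius 8.5 (area = (32/2)·8.500²·sin(360°/32) = 225.52 mm²); After the difference (first − rest): starting from the r=9 sphere (171.65 mm²), the r=8.5 cylinder at (15, -3.5) partially overlaps it — only the 1.18 mm² overlap (of its 225.52 mm²) is removed, clipping the outline — area = 170.47 mm². So its area = 170.47 mm². Layer 28 (z = 8.4): the r=9 sphere contributes a regular 32-gon of circumradius √(9²−0.6²) = 8.980 (area = (32/2)·8.980²·sin(360°/32) = 251.71 mm²); the r=8.5 cylinder at (15, -3.5) gives a regular 32-gon of circumradius 8.5 (constant along its height) (area = (32/2)·8.500²·sin(360°/32) = 225.52 mm²); Subtracting the remaining from the first: starting from the r=9 sphere (251.71 mm²), the r=8.5 cylinder at (15, -3.5) partially overlaps it — only the 11.10 mm² overlap (of its 225.52 mm²) is removed, clipping the outline — area = 240.61 mm². So its area = 240.61 mm². Layer 28 is larger (240.61 vs 170.47 mm²).

layer 28 (z = 8.4 mm)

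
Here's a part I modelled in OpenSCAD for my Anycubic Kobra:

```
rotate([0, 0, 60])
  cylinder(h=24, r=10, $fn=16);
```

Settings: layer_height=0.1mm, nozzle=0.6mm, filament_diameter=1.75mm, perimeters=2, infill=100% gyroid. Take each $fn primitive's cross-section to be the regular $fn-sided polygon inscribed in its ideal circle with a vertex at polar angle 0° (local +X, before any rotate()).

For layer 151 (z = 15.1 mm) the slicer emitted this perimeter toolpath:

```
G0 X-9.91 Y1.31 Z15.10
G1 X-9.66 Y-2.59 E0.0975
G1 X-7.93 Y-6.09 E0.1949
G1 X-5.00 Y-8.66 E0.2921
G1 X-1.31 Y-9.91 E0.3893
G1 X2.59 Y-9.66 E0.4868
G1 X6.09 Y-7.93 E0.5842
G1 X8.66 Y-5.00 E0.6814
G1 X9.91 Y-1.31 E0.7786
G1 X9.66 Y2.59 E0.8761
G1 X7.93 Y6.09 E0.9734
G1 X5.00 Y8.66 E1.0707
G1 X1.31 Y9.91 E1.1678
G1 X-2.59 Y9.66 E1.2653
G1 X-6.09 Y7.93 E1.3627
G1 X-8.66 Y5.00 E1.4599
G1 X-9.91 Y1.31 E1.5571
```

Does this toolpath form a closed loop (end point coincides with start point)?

Start point (G0): (-9.91, 1.31). End point (last G1): the path returns to the start — closed.

yes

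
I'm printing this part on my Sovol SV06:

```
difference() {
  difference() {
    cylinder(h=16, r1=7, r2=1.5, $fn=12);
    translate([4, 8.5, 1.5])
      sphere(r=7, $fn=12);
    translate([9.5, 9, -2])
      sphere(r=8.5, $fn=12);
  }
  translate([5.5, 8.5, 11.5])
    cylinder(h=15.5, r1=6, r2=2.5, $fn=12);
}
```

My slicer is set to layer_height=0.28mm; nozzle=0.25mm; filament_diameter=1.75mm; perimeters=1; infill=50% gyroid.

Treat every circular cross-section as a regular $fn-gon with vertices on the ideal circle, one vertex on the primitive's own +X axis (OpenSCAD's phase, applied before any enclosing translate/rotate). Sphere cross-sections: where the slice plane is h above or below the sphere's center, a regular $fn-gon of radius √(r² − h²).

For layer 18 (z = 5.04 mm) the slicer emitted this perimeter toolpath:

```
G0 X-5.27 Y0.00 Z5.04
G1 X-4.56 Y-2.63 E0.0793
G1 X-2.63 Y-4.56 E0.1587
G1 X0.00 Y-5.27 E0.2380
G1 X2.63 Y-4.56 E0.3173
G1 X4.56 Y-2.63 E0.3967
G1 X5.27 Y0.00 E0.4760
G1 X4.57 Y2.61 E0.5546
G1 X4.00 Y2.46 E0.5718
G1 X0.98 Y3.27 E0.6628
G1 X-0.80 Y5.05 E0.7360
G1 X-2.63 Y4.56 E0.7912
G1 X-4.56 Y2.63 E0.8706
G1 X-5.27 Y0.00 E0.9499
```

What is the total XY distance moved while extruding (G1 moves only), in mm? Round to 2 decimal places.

32.64 mm

Sum the Euclidean lengths of each G1 segment: total = 32.64 mm.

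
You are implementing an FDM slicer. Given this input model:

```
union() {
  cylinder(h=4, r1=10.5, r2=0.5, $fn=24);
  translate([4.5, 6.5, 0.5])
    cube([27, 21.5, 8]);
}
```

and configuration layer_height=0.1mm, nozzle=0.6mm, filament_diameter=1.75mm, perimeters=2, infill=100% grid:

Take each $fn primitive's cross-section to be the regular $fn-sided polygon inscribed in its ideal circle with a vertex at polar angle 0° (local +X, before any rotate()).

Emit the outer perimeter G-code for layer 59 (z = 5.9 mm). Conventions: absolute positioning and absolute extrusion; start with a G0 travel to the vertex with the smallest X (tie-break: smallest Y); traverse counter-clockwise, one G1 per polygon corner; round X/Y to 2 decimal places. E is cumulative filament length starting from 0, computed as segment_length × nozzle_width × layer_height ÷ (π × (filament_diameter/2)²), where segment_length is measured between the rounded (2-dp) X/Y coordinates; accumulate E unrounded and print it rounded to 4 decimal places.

G0 X4.50 Y6.50 Z5.90
G1 X31.50 Y6.50 E0.6735
G1 X31.50 Y28.00 E1.2098
G1 X4.50 Y28.00 E1.8834
G1 X4.50 Y6.50 E2.4197

At z = 5.9 mm: the cone is not intersected at this z (z outside [0, 4]); the cube at (4.5, 6.5) (footprint 27×21.5) is included at this height; Taking the union: only the 27×21.5 cube at (4.5, 6.5) is present, so the union is just that shape — 1 connected region. The outline is a single polygon with 4 vertices. Extrusion per mm of travel: 0.6 × 0.1 / (π × 0.875²) = 0.024945. Accumulating E over each segment gives final E = 2.4197.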